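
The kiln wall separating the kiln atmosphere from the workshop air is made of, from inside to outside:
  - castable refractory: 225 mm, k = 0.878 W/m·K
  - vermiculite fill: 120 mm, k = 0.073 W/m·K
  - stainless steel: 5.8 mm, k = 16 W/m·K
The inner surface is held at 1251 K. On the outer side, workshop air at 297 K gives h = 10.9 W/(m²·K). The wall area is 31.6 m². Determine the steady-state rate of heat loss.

Q ≈ 15100 W

Series thermal resistances:
R_castable refractory = L/(kA) = 0.225/(0.878×31.6) = 0.00811 K/W
R_vermiculite fill = L/(kA) = 0.12/(0.073×31.6) = 0.05202 K/W
R_stainless steel = L/(kA) = 0.0058/(16×31.6) = 1.147×10^-5 K/W
R_outer film = 1/(h_o·A) = 1/(10.9×31.6) = 0.002903 K/W
R_total = 0.06304 K/W
Q = ΔT / R_total = 954 / 0.06304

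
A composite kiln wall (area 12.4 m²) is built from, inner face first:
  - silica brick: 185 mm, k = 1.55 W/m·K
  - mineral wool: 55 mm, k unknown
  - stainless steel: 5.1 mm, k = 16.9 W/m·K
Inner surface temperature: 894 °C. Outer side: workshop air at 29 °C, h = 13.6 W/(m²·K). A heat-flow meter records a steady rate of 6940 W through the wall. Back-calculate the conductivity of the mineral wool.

Model the wall as resistances in series:
R_silica brick = L/(kA) = 0.185/(1.55×12.4) = 0.009625 K/W
R_stainless steel = L/(kA) = 0.0051/(16.9×12.4) = 2.434×10^-5 K/W
R_outer film = 1/(h_o·A) = 1/(13.6×12.4) = 0.00593 K/W
Sum of known resistances R_other = 0.01558 K/W
Total R = ΔT/Q = 865/6940 = 0.1246 K/W
R_mineral wool = R_total − R_other = 0.1091 K/W
k = L/(R·A) = 0.055/(0.1091×12.4)

k ≈ 0.0407 W/(m·K)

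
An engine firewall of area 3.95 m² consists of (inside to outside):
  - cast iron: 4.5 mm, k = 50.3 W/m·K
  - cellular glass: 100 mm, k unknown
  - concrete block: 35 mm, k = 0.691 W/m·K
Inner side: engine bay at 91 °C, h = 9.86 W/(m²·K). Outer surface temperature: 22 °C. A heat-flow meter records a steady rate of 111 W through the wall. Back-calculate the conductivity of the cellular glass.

k ≈ 0.0434 W/(m·K)

Thermal resistances in series:
R_inner film = 1/(h_i·A) = 1/(9.86×3.95) = 0.02568 K/W
R_cast iron = L/(kA) = 0.0045/(50.3×3.95) = 2.265×10^-5 K/W
R_concrete block = L/(kA) = 0.035/(0.691×3.95) = 0.01282 K/W
Sum of known resistances R_other = 0.03852 K/W
Total R = ΔT/Q = 69/111 = 0.6216 K/W
R_cellular glass = R_total − R_other = 0.5831 K/W
k = L/(R·A) = 0.1/(0.5831×3.95)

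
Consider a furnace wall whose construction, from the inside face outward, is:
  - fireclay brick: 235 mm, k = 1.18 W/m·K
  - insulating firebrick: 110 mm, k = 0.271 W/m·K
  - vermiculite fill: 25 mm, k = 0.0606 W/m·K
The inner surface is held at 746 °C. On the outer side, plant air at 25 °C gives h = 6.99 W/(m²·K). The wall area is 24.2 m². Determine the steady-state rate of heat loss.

Treating each layer as a thermal resistance in series:
R_fireclay brick = L/(kA) = 0.235/(1.18×24.2) = 0.008229 K/W
R_insulating firebrick = L/(kA) = 0.11/(0.271×24.2) = 0.01677 K/W
R_vermiculite fill = L/(kA) = 0.025/(0.0606×24.2) = 0.01705 K/W
R_outer film = 1/(h_o·A) = 1/(6.99×24.2) = 0.005912 K/W
R_total = 0.04796 K/W
Q = ΔT / R_total = 721 / 0.04796

Q ≈ 15000 W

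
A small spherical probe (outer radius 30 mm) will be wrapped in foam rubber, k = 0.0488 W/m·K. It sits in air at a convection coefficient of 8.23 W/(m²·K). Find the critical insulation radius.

r_cr ≈ 11.9 mm

For a sphere r_cr = 2k/h = 2×0.0488/8.23
r_cr = 11.9 mm; since the bare radius (30 mm) is above r_cr, any added insulation will reduce heat loss.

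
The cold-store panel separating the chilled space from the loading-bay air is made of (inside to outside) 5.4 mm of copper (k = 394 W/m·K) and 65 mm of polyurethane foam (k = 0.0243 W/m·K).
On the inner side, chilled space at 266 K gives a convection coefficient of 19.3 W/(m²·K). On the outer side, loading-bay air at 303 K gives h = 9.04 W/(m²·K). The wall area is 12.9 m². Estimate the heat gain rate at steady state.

Thermal resistances in series:
R_inner film = 1/(h_i·A) = 1/(19.3×12.9) = 0.004017 K/W
R_copper = L/(kA) = 0.0054/(394×12.9) = 1.062×10^-6 K/W
R_polyurethane foam = L/(kA) = 0.065/(0.0243×12.9) = 0.2074 K/W
R_outer film = 1/(h_o·A) = 1/(9.04×12.9) = 0.008575 K/W
R_total = 0.2199 K/W
Q = ΔT / R_total = 37 / 0.2199

Q ≈ 168 W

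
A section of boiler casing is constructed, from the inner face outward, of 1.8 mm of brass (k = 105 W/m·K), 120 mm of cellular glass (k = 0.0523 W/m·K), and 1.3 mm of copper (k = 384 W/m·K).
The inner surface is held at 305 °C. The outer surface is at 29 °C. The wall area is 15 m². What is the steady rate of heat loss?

Q ≈ 1800 W

Model the wall as resistances in series:
R_brass = L/(kA) = 0.0018/(105×15) = 1.143×10^-6 K/W
R_cellular glass = L/(kA) = 0.12/(0.0523×15) = 0.153 K/W
R_copper = L/(kA) = 0.0013/(384×15) = 2.257×10^-7 K/W
R_total = 0.153 K/W
Q = ΔT / R_total = 276 / 0.153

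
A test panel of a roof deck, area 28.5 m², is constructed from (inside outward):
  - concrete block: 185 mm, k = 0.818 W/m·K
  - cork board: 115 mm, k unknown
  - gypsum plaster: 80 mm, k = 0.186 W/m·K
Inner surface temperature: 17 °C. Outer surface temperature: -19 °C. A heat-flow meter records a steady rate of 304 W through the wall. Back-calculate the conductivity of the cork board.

Using the resistance-network approach (series):
R_concrete block = L/(kA) = 0.185/(0.818×28.5) = 0.007935 K/W
R_gypsum plaster = L/(kA) = 0.08/(0.186×28.5) = 0.01509 K/W
Sum of known resistances R_other = 0.02303 K/W
Total R = ΔT/Q = 36/304 = 0.1184 K/W
R_cork board = R_total − R_other = 0.09539 K/W
k = L/(R·A) = 0.115/(0.09539×28.5)

k ≈ 0.0423 W/(m·K)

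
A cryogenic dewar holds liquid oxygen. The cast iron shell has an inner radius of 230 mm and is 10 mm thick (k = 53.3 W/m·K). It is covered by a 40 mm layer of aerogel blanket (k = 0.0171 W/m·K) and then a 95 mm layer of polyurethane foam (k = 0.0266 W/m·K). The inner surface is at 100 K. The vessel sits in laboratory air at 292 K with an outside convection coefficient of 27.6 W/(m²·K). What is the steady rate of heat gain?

For a spherical shell R = (1/r₁ − 1/r₂)/(4πk); film R = 1/(h·4πr²). In series:
R_cast iron shell = (1/0.23 − 1/0.24)/(4π×53.3) = 2.705×10^-4 K/W
R_aerogel blanket = (1/0.24 − 1/0.28)/(4π×0.0171) = 2.77 K/W
R_polyurethane foam = (1/0.28 − 1/0.375)/(4π×0.0266) = 2.707 K/W
R_outer film = 1/(h·4πr_o²) = 1/(27.6×4π×0.375²) = 0.0205 K/W
R_total = 5.498 K/W
Q = ΔT/R_total = 192/5.498

Q ≈ 34.9 W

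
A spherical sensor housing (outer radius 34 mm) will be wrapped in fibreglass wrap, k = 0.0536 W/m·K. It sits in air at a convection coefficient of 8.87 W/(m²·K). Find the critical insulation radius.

For a sphere r_cr = 2k/h = 2×0.0536/8.87
r_cr = 12.1 mm; since the bare radius (34 mm) is above r_cr, any added insulation will reduce heat loss.

r_cr ≈ 12.1 mm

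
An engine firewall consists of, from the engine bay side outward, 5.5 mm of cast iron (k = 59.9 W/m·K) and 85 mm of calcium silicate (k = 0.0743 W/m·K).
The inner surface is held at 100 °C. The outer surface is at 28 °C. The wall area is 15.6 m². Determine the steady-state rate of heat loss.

Q ≈ 982 W

Model the wall as resistances in series:
R_cast iron = L/(kA) = 0.0055/(59.9×15.6) = 5.886×10^-6 K/W
R_calcium silicate = L/(kA) = 0.085/(0.0743×15.6) = 0.07333 K/W
R_total = 0.07334 K/W
Q = ΔT / R_total = 72 / 0.07334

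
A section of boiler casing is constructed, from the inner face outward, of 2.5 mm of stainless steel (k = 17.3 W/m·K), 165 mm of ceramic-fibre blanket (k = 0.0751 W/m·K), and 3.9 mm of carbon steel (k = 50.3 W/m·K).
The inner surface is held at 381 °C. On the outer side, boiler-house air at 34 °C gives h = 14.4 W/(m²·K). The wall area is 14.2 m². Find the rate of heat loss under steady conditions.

Series thermal resistances:
R_stainless steel = L/(kA) = 0.0025/(17.3×14.2) = 1.018×10^-5 K/W
R_ceramic-fibre blanket = L/(kA) = 0.165/(0.0751×14.2) = 0.1547 K/W
R_carbon steel = L/(kA) = 0.0039/(50.3×14.2) = 5.46×10^-6 K/W
R_outer film = 1/(h_o·A) = 1/(14.4×14.2) = 0.00489 K/W
R_total = 0.1596 K/W
Q = ΔT / R_total = 347 / 0.1596

Q ≈ 2170 W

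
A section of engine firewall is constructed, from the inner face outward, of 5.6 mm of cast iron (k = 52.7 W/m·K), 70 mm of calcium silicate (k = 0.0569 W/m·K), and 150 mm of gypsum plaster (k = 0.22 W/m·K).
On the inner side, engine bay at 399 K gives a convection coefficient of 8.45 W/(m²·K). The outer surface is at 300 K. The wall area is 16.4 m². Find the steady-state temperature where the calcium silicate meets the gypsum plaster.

Thermal resistances in series:
R_inner film = 1/(h_i·A) = 1/(8.45×16.4) = 0.007216 K/W
R_cast iron = L/(kA) = 0.0056/(52.7×16.4) = 6.479×10^-6 K/W
R_calcium silicate = L/(kA) = 0.07/(0.0569×16.4) = 0.07501 K/W
R_gypsum plaster = L/(kA) = 0.15/(0.22×16.4) = 0.04157 K/W
R_total = 0.1238 K/W;  Q = ΔT/R_total = 99/0.1238 = 799.6 W
T_interface = T_inner − Q·ΣR(inner→interface) = 399 − 800×0.08224

T ≈ 333 K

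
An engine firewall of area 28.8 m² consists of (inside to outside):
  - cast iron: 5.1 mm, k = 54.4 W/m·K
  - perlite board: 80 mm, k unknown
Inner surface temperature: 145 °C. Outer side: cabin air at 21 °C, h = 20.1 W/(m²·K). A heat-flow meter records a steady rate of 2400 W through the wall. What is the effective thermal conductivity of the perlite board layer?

k ≈ 0.0556 W/(m·K)

Treating each layer as a thermal resistance in series:
R_cast iron = L/(kA) = 0.0051/(54.4×28.8) = 3.255×10^-6 K/W
R_outer film = 1/(h_o·A) = 1/(20.1×28.8) = 0.001727 K/W
Sum of known resistances R_other = 0.001731 K/W
Total R = ΔT/Q = 124/2400 = 0.05167 K/W
R_perlite board = R_total − R_other = 0.04994 K/W
k = L/(R·A) = 0.08/(0.04994×28.8)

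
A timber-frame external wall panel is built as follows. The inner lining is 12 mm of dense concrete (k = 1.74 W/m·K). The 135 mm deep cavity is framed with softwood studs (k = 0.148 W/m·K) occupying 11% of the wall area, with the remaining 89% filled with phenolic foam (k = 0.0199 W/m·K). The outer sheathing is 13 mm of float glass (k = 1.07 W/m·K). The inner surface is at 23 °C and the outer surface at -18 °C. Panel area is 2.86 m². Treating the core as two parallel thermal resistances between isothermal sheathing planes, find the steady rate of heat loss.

Q ≈ 29.4 W

Sheathing layers in series; stud and cavity paths in parallel between them.
R_inner = 0.012/(1.74×2.86) = 0.002411 K/W
R_stud  = 0.135/(0.148×0.11×2.86) = 2.899 K/W
R_cav   = 0.135/(0.0199×0.89×2.86) = 2.665 K/W
1/R_core = 1/R_stud + 1/R_cav → R_core = 1.389 K/W
R_outer = 0.013/(1.07×2.86) = 0.004248 K/W
R_total = 1.395 K/W
Q = ΔT/R_total = 41/1.395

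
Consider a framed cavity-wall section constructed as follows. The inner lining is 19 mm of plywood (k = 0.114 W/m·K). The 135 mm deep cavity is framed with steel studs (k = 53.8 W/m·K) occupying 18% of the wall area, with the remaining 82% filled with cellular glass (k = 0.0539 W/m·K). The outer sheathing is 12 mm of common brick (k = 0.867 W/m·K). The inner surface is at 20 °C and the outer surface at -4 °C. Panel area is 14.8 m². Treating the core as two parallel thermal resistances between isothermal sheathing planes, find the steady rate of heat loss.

Q ≈ 1830 W

Sheathing layers in series; stud and cavity paths in parallel between them.
R_inner = 0.019/(0.114×14.8) = 0.01126 K/W
R_stud  = 0.135/(53.8×0.18×14.8) = 9.419×10^-4 K/W
R_cav   = 0.135/(0.0539×0.82×14.8) = 0.2064 K/W
1/R_core = 1/R_stud + 1/R_cav → R_core = 9.376×10^-4 K/W
R_outer = 0.012/(0.867×14.8) = 9.352×10^-4 K/W
R_total = 0.01313 K/W
Q = ΔT/R_total = 24/0.01313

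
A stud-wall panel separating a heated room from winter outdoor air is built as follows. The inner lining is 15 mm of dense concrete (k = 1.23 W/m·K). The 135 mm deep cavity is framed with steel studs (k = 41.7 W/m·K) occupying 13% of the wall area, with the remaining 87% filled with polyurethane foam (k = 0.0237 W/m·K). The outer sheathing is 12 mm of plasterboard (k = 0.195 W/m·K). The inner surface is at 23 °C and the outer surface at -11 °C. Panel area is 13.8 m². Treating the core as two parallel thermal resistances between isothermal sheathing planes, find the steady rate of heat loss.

Q ≈ 4760 W

Sheathing layers in series; stud and cavity paths in parallel between them.
R_inner = 0.015/(1.23×13.8) = 8.837×10^-4 K/W
R_stud  = 0.135/(41.7×0.13×13.8) = 0.001805 K/W
R_cav   = 0.135/(0.0237×0.87×13.8) = 0.4744 K/W
1/R_core = 1/R_stud + 1/R_cav → R_core = 0.001798 K/W
R_outer = 0.012/(0.195×13.8) = 0.004459 K/W
R_total = 0.007141 K/W
Q = ΔT/R_total = 34/0.007141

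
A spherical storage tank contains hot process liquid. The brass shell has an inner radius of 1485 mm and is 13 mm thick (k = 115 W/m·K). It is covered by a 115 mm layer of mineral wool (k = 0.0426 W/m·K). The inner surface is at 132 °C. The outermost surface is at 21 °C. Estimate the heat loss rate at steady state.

Q ≈ 1250 W

Radial (spherical) resistances in series:
R_brass shell = (1/1.485 − 1/1.498)/(4π×115) = 4.044×10^-6 K/W
R_mineral wool = (1/1.498 − 1/1.613)/(4π×0.0426) = 0.08891 K/W
R_total = 0.08891 K/W
Q = ΔT/R_total = 111/0.08891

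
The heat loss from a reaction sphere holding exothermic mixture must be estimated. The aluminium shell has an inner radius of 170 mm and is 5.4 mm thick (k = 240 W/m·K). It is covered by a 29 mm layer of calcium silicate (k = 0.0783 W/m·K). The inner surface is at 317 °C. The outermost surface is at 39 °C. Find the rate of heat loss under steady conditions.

Q ≈ 338 W

Each spherical layer contributes R = (1/r_i − 1/r_o)/(4πk):
R_aluminium shell = (1/0.17 − 1/0.1754)/(4π×240) = 6.005×10^-5 K/W
R_calcium silicate = (1/0.1754 − 1/0.2044)/(4π×0.0783) = 0.8221 K/W
R_total = 0.8221 K/W
Q = ΔT/R_total = 278/0.8221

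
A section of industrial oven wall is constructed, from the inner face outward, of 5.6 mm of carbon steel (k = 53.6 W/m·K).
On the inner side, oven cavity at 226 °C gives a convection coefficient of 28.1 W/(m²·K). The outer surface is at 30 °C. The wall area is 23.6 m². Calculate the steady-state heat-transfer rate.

Q ≈ 130000 W

Thermal resistances in series:
R_inner film = 1/(h_i·A) = 1/(28.1×23.6) = 0.001508 K/W
R_carbon steel = L/(kA) = 0.0056/(53.6×23.6) = 4.427×10^-6 K/W
R_total = 0.001512 K/W
Q = ΔT / R_total = 196 / 0.001512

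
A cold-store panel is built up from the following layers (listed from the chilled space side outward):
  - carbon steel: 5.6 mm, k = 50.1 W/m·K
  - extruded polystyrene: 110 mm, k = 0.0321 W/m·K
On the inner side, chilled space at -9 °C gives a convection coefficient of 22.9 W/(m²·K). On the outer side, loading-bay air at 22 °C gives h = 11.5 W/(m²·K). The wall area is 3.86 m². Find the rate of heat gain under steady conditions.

Thermal resistances in series:
R_inner film = 1/(h_i·A) = 1/(22.9×3.86) = 0.01131 K/W
R_carbon steel = L/(kA) = 0.0056/(50.1×3.86) = 2.896×10^-5 K/W
R_extruded polystyrene = L/(kA) = 0.11/(0.0321×3.86) = 0.8878 K/W
R_outer film = 1/(h_o·A) = 1/(11.5×3.86) = 0.02253 K/W
R_total = 0.9216 K/W
Q = ΔT / R_total = 31 / 0.9216

Q ≈ 33.6 W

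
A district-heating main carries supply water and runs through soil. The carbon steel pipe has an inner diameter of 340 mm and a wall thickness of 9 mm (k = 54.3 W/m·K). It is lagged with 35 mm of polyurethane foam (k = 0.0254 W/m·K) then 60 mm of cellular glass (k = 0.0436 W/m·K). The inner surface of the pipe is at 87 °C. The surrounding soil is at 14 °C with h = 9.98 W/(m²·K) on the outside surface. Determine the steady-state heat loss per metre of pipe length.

q′ ≈ 35.1 W/m

For a radial system each layer contributes R = ln(r_out/r_in)/(2πkL); films add R = 1/(hA).
R_carbon steel pipe wall = ln(179/170)/(2π×54.3×1) = 1.512×10^-4 K/W
R_polyurethane foam = ln(214/179)/(2π×0.0254×1) = 1.119 K/W
R_cellular glass = ln(274/214)/(2π×0.0436×1) = 0.9022 K/W
R_outer film = 1/(h_o·2πr_oL) = 1/(9.98×2π×0.274×1) = 0.0582 K/W
R_total = 2.08 K/W
Q = ΔT/R_total = 73/2.08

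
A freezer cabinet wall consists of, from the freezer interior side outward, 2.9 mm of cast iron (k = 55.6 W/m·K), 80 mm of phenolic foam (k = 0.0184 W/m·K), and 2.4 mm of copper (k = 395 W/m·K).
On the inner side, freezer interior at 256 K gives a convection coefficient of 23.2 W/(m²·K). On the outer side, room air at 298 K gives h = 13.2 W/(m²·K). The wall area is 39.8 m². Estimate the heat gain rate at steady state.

Q ≈ 374 W

Thermal resistances in series:
R_inner film = 1/(h_i·A) = 1/(23.2×39.8) = 0.001083 K/W
R_cast iron = L/(kA) = 0.0029/(55.6×39.8) = 1.311×10^-6 K/W
R_phenolic foam = L/(kA) = 0.08/(0.0184×39.8) = 0.1092 K/W
R_copper = L/(kA) = 0.0024/(395×39.8) = 1.527×10^-7 K/W
R_outer film = 1/(h_o·A) = 1/(13.2×39.8) = 0.001903 K/W
R_total = 0.1122 K/W
Q = ΔT / R_total = 42 / 0.1122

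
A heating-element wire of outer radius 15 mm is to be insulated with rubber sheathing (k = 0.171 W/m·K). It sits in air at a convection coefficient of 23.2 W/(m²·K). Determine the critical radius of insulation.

r_cr ≈ 7.37 mm

For a cylinder r_cr = k/h = 0.171/23.2
r_cr = 7.37 mm; since the bare radius (15 mm) is above r_cr, any added insulation will reduce heat loss.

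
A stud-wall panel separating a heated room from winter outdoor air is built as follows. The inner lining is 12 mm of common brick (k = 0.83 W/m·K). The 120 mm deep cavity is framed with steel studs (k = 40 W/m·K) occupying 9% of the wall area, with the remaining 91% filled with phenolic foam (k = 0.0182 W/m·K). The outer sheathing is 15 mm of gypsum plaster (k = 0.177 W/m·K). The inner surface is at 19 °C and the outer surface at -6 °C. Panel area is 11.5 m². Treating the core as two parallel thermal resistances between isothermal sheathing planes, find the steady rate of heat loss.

Q ≈ 2170 W

Sheathing layers in series; stud and cavity paths in parallel between them.
R_inner = 0.012/(0.83×11.5) = 0.001257 K/W
R_stud  = 0.12/(40×0.09×11.5) = 0.002899 K/W
R_cav   = 0.12/(0.0182×0.91×11.5) = 0.63 K/W
1/R_core = 1/R_stud + 1/R_cav → R_core = 0.002885 K/W
R_outer = 0.015/(0.177×11.5) = 0.007369 K/W
R_total = 0.01151 K/W
Q = ΔT/R_total = 25/0.01151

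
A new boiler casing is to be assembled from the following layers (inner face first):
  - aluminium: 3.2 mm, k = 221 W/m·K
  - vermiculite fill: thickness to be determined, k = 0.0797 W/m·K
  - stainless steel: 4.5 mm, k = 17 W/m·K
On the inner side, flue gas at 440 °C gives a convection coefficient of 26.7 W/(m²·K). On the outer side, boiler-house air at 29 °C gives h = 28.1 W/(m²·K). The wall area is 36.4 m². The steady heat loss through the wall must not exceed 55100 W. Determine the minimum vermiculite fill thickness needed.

L ≈ 15.8 mm

Model the wall as resistances in series:
R_inner film = 1/(h_i·A) = 1/(26.7×36.4) = 0.001029 K/W
R_aluminium = L/(kA) = 0.0032/(221×36.4) = 3.978×10^-7 K/W
R_stainless steel = L/(kA) = 0.0045/(17×36.4) = 7.272×10^-6 K/W
R_outer film = 1/(h_o·A) = 1/(28.1×36.4) = 9.777×10^-4 K/W
Sum of the known resistances R_other = 0.002014 K/W
Required total resistance R_tot = ΔT/Q_allow = 411/55100 = 0.007459 K/W
R_vermiculite fill = R_tot − R_other = 0.005445 K/W
L = R·k·A = 0.005445×0.0797×36.4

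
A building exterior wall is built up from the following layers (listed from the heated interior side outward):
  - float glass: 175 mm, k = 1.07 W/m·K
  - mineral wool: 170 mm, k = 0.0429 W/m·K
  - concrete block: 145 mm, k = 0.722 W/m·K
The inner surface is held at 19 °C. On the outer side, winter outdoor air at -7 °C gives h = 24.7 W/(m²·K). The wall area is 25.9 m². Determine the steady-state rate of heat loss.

Q ≈ 154 W

Treating each layer as a thermal resistance in series:
R_float glass = L/(kA) = 0.175/(1.07×25.9) = 0.006315 K/W
R_mineral wool = L/(kA) = 0.17/(0.0429×25.9) = 0.153 K/W
R_concrete block = L/(kA) = 0.145/(0.722×25.9) = 0.007754 K/W
R_outer film = 1/(h_o·A) = 1/(24.7×25.9) = 0.001563 K/W
R_total = 0.1686 K/W
Q = ΔT / R_total = 26 / 0.1686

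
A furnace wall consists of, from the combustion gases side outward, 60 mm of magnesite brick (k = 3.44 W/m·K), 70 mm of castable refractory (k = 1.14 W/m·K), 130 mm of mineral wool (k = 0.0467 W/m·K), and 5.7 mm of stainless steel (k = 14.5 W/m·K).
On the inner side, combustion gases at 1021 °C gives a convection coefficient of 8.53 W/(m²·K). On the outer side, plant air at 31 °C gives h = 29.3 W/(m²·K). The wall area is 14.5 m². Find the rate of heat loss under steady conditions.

Using the resistance-network approach (series):
R_inner film = 1/(h_i·A) = 1/(8.53×14.5) = 0.008085 K/W
R_magnesite brick = L/(kA) = 0.06/(3.44×14.5) = 0.001203 K/W
R_castable refractory = L/(kA) = 0.07/(1.14×14.5) = 0.004235 K/W
R_mineral wool = L/(kA) = 0.13/(0.0467×14.5) = 0.192 K/W
R_stainless steel = L/(kA) = 0.0057/(14.5×14.5) = 2.711×10^-5 K/W
R_outer film = 1/(h_o·A) = 1/(29.3×14.5) = 0.002354 K/W
R_total = 0.2079 K/W
Q = ΔT / R_total = 990 / 0.2079

Q ≈ 4760 W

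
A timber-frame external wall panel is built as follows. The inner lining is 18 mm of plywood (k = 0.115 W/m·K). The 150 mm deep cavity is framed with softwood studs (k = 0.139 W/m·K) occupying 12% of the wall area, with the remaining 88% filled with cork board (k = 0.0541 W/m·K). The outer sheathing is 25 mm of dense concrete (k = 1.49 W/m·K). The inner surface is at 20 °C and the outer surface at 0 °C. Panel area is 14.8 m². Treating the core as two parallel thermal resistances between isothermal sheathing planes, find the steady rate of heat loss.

Sheathing layers in series; stud and cavity paths in parallel between them.
R_inner = 0.018/(0.115×14.8) = 0.01058 K/W
R_stud  = 0.15/(0.139×0.12×14.8) = 0.6076 K/W
R_cav   = 0.15/(0.0541×0.88×14.8) = 0.2129 K/W
1/R_core = 1/R_stud + 1/R_cav → R_core = 0.1577 K/W
R_outer = 0.025/(1.49×14.8) = 0.001134 K/W
R_total = 0.1694 K/W
Q = ΔT/R_total = 20/0.1694

Q ≈ 118 W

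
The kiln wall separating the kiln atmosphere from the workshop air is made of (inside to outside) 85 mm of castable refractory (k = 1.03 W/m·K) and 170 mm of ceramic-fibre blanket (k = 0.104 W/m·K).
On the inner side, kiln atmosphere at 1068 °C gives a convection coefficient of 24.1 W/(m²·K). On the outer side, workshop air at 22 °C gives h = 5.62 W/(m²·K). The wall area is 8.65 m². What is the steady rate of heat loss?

Q ≈ 4670 W

Series thermal resistances:
R_inner film = 1/(h_i·A) = 1/(24.1×8.65) = 0.004797 K/W
R_castable refractory = L/(kA) = 0.085/(1.03×8.65) = 0.00954 K/W
R_ceramic-fibre blanket = L/(kA) = 0.17/(0.104×8.65) = 0.189 K/W
R_outer film = 1/(h_o·A) = 1/(5.62×8.65) = 0.02057 K/W
R_total = 0.2239 K/W
Q = ΔT / R_total = 1046 / 0.2239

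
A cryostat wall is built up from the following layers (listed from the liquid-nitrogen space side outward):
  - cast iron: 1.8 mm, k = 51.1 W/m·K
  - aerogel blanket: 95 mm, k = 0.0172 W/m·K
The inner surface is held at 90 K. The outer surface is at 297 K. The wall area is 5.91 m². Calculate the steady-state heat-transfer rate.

Q ≈ 221 W

Model the wall as resistances in series:
R_cast iron = L/(kA) = 0.0018/(51.1×5.91) = 5.96×10^-6 K/W
R_aerogel blanket = L/(kA) = 0.095/(0.0172×5.91) = 0.9346 K/W
R_total = 0.9346 K/W
Q = ΔT / R_total = 207 / 0.9346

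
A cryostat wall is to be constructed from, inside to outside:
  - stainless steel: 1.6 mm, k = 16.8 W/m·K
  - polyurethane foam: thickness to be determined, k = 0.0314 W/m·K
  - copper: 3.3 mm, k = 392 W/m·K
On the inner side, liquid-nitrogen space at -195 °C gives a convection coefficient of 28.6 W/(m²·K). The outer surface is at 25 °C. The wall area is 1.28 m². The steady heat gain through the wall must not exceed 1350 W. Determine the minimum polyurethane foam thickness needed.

Series thermal resistances:
R_inner film = 1/(h_i·A) = 1/(28.6×1.28) = 0.02732 K/W
R_stainless steel = L/(kA) = 0.0016/(16.8×1.28) = 7.44×10^-5 K/W
R_copper = L/(kA) = 0.0033/(392×1.28) = 6.577×10^-6 K/W
Sum of the known resistances R_other = 0.0274 K/W
Required total resistance R_tot = ΔT/Q_allow = 220/1350 = 0.163 K/W
R_polyurethane foam = R_tot − R_other = 0.1356 K/W
L = R·k·A = 0.1356×0.0314×1.28

L ≈ 5.45 mm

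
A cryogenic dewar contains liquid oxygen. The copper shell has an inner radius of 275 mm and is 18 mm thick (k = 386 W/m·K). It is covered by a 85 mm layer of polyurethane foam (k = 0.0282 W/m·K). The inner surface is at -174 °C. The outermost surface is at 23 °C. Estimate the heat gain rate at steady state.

Radial (spherical) resistances in series:
R_copper shell = (1/0.275 − 1/0.293)/(4π×386) = 4.605×10^-5 K/W
R_polyurethane foam = (1/0.293 − 1/0.378)/(4π×0.0282) = 2.166 K/W
R_total = 2.166 K/W
Q = ΔT/R_total = 197/2.166

Q ≈ 91 W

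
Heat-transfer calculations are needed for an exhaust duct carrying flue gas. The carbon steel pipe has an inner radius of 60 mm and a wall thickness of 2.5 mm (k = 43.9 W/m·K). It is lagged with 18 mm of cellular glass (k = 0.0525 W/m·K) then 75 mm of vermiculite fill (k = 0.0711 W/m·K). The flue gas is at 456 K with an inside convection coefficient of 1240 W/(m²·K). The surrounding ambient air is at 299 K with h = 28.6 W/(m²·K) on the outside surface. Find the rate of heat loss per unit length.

Treating each annulus and film as a series resistance:
R_inner film = 1/(h_i·2πr₁L) = 1/(1240×2π×0.06×1) = 0.002139 K/W
R_carbon steel pipe wall = ln(62.5/60)/(2π×43.9×1) = 1.48×10^-4 K/W
R_cellular glass = ln(80.5/62.5)/(2π×0.0525×1) = 0.7672 K/W
R_vermiculite fill = ln(155.5/80.5)/(2π×0.0711×1) = 1.474 K/W
R_outer film = 1/(h_o·2πr_oL) = 1/(28.6×2π×0.1555×1) = 0.03579 K/W
R_total = 2.279 K/W
Q = ΔT/R_total = 157/2.279

q′ ≈ 68.9 W/m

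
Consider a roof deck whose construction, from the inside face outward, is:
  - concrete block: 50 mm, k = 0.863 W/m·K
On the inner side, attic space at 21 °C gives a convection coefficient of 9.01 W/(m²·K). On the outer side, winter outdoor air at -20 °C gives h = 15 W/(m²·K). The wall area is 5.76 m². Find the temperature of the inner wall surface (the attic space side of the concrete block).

T ≈ 1.68 °C

Model the wall as resistances in series:
R_inner film = 1/(h_i·A) = 1/(9.01×5.76) = 0.01927 K/W
R_concrete block = L/(kA) = 0.05/(0.863×5.76) = 0.01006 K/W
R_outer film = 1/(h_o·A) = 1/(15×5.76) = 0.01157 K/W
R_total = 0.0409 K/W;  Q = ΔT/R_total = 41/0.0409 = 1002 W
T_interface = T_inner − Q·ΣR(inner→interface) = 21 − 1000×0.01927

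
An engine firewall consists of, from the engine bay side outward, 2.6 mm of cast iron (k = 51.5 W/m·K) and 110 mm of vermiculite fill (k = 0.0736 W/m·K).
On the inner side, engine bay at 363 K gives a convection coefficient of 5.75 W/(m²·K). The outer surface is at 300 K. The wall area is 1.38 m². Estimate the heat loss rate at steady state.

Treating each layer as a thermal resistance in series:
R_inner film = 1/(h_i·A) = 1/(5.75×1.38) = 0.126 K/W
R_cast iron = L/(kA) = 0.0026/(51.5×1.38) = 3.658×10^-5 K/W
R_vermiculite fill = L/(kA) = 0.11/(0.0736×1.38) = 1.083 K/W
R_total = 1.209 K/W
Q = ΔT / R_total = 63 / 1.209

Q ≈ 52.1 W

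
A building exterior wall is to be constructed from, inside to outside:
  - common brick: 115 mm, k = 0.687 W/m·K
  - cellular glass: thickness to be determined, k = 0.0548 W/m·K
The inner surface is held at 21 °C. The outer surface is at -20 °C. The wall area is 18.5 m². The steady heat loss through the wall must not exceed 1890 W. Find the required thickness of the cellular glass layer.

L ≈ 12.8 mm

Treating each layer as a thermal resistance in series:
R_common brick = L/(kA) = 0.115/(0.687×18.5) = 0.009048 K/W
Sum of the known resistances R_other = 0.009048 K/W
Required total resistance R_tot = ΔT/Q_allow = 41/1890 = 0.02169 K/W
R_cellular glass = R_tot − R_other = 0.01264 K/W
L = R·k·A = 0.01264×0.0548×18.5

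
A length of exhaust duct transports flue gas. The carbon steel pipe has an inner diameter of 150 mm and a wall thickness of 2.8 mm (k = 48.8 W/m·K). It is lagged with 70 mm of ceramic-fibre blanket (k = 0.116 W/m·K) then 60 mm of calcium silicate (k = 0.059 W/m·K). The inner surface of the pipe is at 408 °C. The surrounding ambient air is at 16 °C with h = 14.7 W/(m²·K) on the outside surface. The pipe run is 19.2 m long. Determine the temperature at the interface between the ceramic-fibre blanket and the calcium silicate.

Radial resistances (cylindrical: R_cond = ln(r_o/r_i)/(2πkL), R_conv = 1/(h·2πrL)):
R_carbon steel pipe wall = ln(77.8/75)/(2π×48.8×19.2) = 6.226×10^-6 K/W
R_ceramic-fibre blanket = ln(147.8/77.8)/(2π×0.116×19.2) = 0.04586 K/W
R_calcium silicate = ln(207.8/147.8)/(2π×0.059×19.2) = 0.04787 K/W
R_outer film = 1/(h_o·2πr_oL) = 1/(14.7×2π×0.2078×19.2) = 0.002714 K/W
R_total = 0.09645 K/W
Q = ΔT/R_total = 392/0.09645
Q = 4060 W
T_interface = T_inner − Q·ΣR(inner→interface) = 408 − 4060×0.04586

T ≈ 222 °C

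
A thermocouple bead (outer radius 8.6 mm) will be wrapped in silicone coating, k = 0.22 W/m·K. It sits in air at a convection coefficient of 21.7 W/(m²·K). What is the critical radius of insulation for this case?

For a sphere r_cr = 2k/h = 2×0.22/21.7
r_cr = 20.3 mm; since the bare radius (8.6 mm) is below r_cr, adding a thin layer of insulation will *increase* heat loss.

r_cr ≈ 20.3 mm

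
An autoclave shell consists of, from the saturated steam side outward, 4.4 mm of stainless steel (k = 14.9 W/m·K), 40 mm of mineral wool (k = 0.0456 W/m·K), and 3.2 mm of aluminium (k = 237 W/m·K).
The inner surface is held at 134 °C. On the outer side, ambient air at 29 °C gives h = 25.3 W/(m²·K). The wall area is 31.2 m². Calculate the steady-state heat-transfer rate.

Q ≈ 3570 W

Model the wall as resistances in series:
R_stainless steel = L/(kA) = 0.0044/(14.9×31.2) = 9.465×10^-6 K/W
R_mineral wool = L/(kA) = 0.04/(0.0456×31.2) = 0.02812 K/W
R_aluminium = L/(kA) = 0.0032/(237×31.2) = 4.328×10^-7 K/W
R_outer film = 1/(h_o·A) = 1/(25.3×31.2) = 0.001267 K/W
R_total = 0.02939 K/W
Q = ΔT / R_total = 105 / 0.02939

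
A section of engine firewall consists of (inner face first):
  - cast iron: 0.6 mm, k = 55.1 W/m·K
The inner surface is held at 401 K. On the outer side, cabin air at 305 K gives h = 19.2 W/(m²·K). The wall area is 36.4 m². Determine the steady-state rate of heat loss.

Q ≈ 67100 W

Model the wall as resistances in series:
R_cast iron = L/(kA) = 0.0006/(55.1×36.4) = 2.992×10^-7 K/W
R_outer film = 1/(h_o·A) = 1/(19.2×36.4) = 0.001431 K/W
R_total = 0.001431 K/W
Q = ΔT / R_total = 96 / 0.001431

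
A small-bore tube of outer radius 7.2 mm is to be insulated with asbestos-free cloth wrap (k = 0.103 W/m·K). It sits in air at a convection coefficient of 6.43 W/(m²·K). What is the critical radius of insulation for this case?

For a cylinder r_cr = k/h = 0.103/6.43
r_cr = 16 mm; since the bare radius (7.2 mm) is below r_cr, adding a thin layer of insulation will *increase* heat loss.

r_cr ≈ 16 mm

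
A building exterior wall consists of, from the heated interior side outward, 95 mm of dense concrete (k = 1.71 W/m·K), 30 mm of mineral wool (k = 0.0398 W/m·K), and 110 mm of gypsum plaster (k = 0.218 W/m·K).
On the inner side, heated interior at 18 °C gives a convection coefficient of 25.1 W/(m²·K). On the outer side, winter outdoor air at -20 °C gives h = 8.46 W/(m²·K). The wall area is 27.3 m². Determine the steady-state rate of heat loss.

Q ≈ 705 W

Thermal resistances in series:
R_inner film = 1/(h_i·A) = 1/(25.1×27.3) = 0.001459 K/W
R_dense concrete = L/(kA) = 0.095/(1.71×27.3) = 0.002035 K/W
R_mineral wool = L/(kA) = 0.03/(0.0398×27.3) = 0.02761 K/W
R_gypsum plaster = L/(kA) = 0.11/(0.218×27.3) = 0.01848 K/W
R_outer film = 1/(h_o·A) = 1/(8.46×27.3) = 0.00433 K/W
R_total = 0.05392 K/W
Q = ΔT / R_total = 38 / 0.05392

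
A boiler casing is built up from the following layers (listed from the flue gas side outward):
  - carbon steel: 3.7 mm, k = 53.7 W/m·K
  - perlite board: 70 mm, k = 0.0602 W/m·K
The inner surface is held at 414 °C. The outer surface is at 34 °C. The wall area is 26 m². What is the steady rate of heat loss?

Using the resistance-network approach (series):
R_carbon steel = L/(kA) = 0.0037/(53.7×26) = 2.65×10^-6 K/W
R_perlite board = L/(kA) = 0.07/(0.0602×26) = 0.04472 K/W
R_total = 0.04473 K/W
Q = ΔT / R_total = 380 / 0.04473

Q ≈ 8500 W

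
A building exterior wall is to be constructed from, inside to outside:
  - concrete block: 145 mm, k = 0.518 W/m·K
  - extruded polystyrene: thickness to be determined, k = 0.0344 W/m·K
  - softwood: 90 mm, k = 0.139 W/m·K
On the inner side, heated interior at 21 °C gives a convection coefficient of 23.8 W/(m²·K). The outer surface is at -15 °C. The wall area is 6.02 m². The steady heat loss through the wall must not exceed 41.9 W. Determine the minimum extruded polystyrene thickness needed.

Thermal resistances in series:
R_inner film = 1/(h_i·A) = 1/(23.8×6.02) = 0.00698 K/W
R_concrete block = L/(kA) = 0.145/(0.518×6.02) = 0.0465 K/W
R_softwood = L/(kA) = 0.09/(0.139×6.02) = 0.1076 K/W
Sum of the known resistances R_other = 0.161 K/W
Required total resistance R_tot = ΔT/Q_allow = 36/41.9 = 0.8592 K/W
R_extruded polystyrene = R_tot − R_other = 0.6982 K/W
L = R·k·A = 0.6982×0.0344×6.02

L ≈ 145 mm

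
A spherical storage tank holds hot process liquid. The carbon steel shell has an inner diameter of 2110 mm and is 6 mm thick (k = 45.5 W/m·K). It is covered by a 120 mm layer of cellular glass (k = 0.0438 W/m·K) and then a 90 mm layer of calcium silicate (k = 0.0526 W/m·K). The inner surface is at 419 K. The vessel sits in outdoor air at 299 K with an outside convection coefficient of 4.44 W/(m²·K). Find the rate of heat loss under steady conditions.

Q ≈ 435 W

Each spherical layer contributes R = (1/r_i − 1/r_o)/(4πk):
R_carbon steel shell = (1/1.055 − 1/1.061)/(4π×45.5) = 9.375×10^-6 K/W
R_cellular glass = (1/1.061 − 1/1.181)/(4π×0.0438) = 0.174 K/W
R_calcium silicate = (1/1.181 − 1/1.271)/(4π×0.0526) = 0.09071 K/W
R_outer film = 1/(h·4πr_o²) = 1/(4.44×4π×1.271²) = 0.01109 K/W
R_total = 0.2758 K/W
Q = ΔT/R_total = 120/0.2758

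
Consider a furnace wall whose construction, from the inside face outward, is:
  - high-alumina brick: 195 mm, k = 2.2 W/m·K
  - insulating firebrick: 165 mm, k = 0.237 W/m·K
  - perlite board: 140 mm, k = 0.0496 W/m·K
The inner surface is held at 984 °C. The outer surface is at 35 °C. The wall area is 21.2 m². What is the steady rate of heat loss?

Thermal resistances in series:
R_high-alumina brick = L/(kA) = 0.195/(2.2×21.2) = 0.004181 K/W
R_insulating firebrick = L/(kA) = 0.165/(0.237×21.2) = 0.03284 K/W
R_perlite board = L/(kA) = 0.14/(0.0496×21.2) = 0.1331 K/W
R_total = 0.1702 K/W
Q = ΔT / R_total = 949 / 0.1702

Q ≈ 5580 W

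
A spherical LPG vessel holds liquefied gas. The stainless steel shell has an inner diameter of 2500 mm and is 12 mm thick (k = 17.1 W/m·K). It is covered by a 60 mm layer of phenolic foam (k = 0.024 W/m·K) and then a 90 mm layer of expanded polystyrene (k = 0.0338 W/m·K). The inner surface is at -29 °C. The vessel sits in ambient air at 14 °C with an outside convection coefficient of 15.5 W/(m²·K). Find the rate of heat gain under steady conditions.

Q ≈ 183 W

Radial (spherical) resistances in series:
R_stainless steel shell = (1/1.25 − 1/1.262)/(4π×17.1) = 3.54×10^-5 K/W
R_phenolic foam = (1/1.262 − 1/1.322)/(4π×0.024) = 0.1192 K/W
R_expanded polystyrene = (1/1.322 − 1/1.412)/(4π×0.0338) = 0.1135 K/W
R_outer film = 1/(h·4πr_o²) = 1/(15.5×4π×1.412²) = 0.002575 K/W
R_total = 0.2354 K/W
Q = ΔT/R_total = 43/0.2354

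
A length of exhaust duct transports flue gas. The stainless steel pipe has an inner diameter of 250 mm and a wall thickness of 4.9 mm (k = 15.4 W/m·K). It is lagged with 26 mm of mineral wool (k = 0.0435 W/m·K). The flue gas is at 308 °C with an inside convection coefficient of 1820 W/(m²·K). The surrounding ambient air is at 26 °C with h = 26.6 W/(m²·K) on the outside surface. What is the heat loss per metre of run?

q′ ≈ 399 W/m

Treating each annulus and film as a series resistance:
R_inner film = 1/(h_i·2πr₁L) = 1/(1820×2π×0.125×1) = 6.996×10^-4 K/W
R_stainless steel pipe wall = ln(129.9/125)/(2π×15.4×1) = 3.974×10^-4 K/W
R_mineral wool = ln(155.9/129.9)/(2π×0.0435×1) = 0.6675 K/W
R_outer film = 1/(h_o·2πr_oL) = 1/(26.6×2π×0.1559×1) = 0.03838 K/W
R_total = 0.707 K/W
Q = ΔT/R_total = 282/0.707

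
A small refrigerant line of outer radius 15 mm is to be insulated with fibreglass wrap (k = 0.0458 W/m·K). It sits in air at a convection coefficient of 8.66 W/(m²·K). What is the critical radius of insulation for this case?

r_cr ≈ 5.29 mm

For a cylinder r_cr = k/h = 0.0458/8.66
r_cr = 5.29 mm; since the bare radius (15 mm) is above r_cr, any added insulation will reduce heat loss.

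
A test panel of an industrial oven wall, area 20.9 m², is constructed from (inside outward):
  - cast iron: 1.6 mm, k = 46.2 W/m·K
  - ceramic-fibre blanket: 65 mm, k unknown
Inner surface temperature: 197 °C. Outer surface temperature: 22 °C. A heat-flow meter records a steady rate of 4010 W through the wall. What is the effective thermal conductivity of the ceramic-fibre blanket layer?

k ≈ 0.0713 W/(m·K)

Series thermal resistances:
R_cast iron = L/(kA) = 0.0016/(46.2×20.9) = 1.657×10^-6 K/W
Sum of known resistances R_other = 1.657×10^-6 K/W
Total R = ΔT/Q = 175/4010 = 0.04364 K/W
R_ceramic-fibre blanket = R_total − R_other = 0.04364 K/W
k = L/(R·A) = 0.065/(0.04364×20.9)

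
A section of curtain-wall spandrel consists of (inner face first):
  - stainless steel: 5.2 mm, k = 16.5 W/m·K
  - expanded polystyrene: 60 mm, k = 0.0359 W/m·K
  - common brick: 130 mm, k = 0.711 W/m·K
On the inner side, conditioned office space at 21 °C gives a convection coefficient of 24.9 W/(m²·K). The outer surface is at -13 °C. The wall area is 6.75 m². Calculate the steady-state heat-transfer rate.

Q ≈ 121 W

Treating each layer as a thermal resistance in series:
R_inner film = 1/(h_i·A) = 1/(24.9×6.75) = 0.00595 K/W
R_stainless steel = L/(kA) = 0.0052/(16.5×6.75) = 4.669×10^-5 K/W
R_expanded polystyrene = L/(kA) = 0.06/(0.0359×6.75) = 0.2476 K/W
R_common brick = L/(kA) = 0.13/(0.711×6.75) = 0.02709 K/W
R_total = 0.2807 K/W
Q = ΔT / R_total = 34 / 0.2807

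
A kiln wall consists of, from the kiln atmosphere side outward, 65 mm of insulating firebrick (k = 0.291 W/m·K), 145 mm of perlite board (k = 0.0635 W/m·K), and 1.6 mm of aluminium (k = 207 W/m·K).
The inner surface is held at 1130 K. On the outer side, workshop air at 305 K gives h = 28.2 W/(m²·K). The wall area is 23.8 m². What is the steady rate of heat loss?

Q ≈ 7720 W

Using the resistance-network approach (series):
R_insulating firebrick = L/(kA) = 0.065/(0.291×23.8) = 0.009385 K/W
R_perlite board = L/(kA) = 0.145/(0.0635×23.8) = 0.09594 K/W
R_aluminium = L/(kA) = 0.0016/(207×23.8) = 3.248×10^-7 K/W
R_outer film = 1/(h_o·A) = 1/(28.2×23.8) = 0.00149 K/W
R_total = 0.1068 K/W
Q = ΔT / R_total = 825 / 0.1068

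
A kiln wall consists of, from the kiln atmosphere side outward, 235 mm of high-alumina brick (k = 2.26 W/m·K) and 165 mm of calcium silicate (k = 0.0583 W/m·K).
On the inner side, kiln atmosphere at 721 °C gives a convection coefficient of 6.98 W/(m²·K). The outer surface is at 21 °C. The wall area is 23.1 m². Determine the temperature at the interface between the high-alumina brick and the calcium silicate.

Thermal resistances in series:
R_inner film = 1/(h_i·A) = 1/(6.98×23.1) = 0.006202 K/W
R_high-alumina brick = L/(kA) = 0.235/(2.26×23.1) = 0.004501 K/W
R_calcium silicate = L/(kA) = 0.165/(0.0583×23.1) = 0.1225 K/W
R_total = 0.1332 K/W;  Q = ΔT/R_total = 700/0.1332 = 5254 W
T_interface = T_inner − Q·ΣR(inner→interface) = 721 − 5250×0.0107

T ≈ 665 °C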